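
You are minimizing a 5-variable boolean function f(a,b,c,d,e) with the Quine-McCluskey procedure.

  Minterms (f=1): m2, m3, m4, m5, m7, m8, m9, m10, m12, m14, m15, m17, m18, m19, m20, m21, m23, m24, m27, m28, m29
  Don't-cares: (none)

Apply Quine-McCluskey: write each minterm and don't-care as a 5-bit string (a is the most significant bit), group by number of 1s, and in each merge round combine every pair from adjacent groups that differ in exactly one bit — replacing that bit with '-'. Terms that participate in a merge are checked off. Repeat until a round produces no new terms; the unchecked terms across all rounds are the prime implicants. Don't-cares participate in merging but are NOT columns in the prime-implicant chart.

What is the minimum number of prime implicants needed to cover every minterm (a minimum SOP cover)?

[col 0] 00010*, 00011*, 00100*, 00101*, 00111*, 01000*, 01001*, 01010*, 01100*, 01110*, 01111*, 10001*, 10010*, 10011*, 10100*, 10101*, 10111*, 11000*, 11011*, 11100*, 11101*
[col 1] -0010*, -0011*, -0100*, -0101*, -0111*, -1000*, -1100*, 0-010, 0-100*, 0-111, 00-11*, 0001-*, 001-1*, 0010-*, 01-00*, 01-10*, 010-0*, 0100-, 011-0*, 0111-, 1-011, 1-100*, 1-101*, 10-01*, 10-11*, 100-1*, 1001-*, 101-1*, 1010-*, 11-00*, 1110-*
[col 2] --100, -0-11, -001-, -01-1, -010-, -1-00, 01--0, 1-10-, 10--1
Prime implicants: --100, -0-11, -001-, -01-1, -010-, -1-00, 0-010, 0-111, 01--0, 0100-, 0111-, 1-011, 1-10-, 10--1
PI chart (minterm → PIs covering it):
  2 | -001-,0-010
  3 | -0-11,-001-
  4 | --100,-010-
  5 | -01-1,-010-
  7 | -0-11,-01-1,0-111
  8 | -1-00,01--0,0100-
  9 | 0100-  (sole → essential)
  10 | 0-010,01--0
  12 | --100,-1-00,01--0
  14 | 01--0,0111-
  15 | 0-111,0111-
  17 | 10--1  (sole → essential)
  18 | -001-  (sole → essential)
  19 | -0-11,-001-,1-011,10--1
  20 | --100,-010-,1-10-
  21 | -01-1,-010-,1-10-,10--1
  23 | -0-11,-01-1,10--1
  24 | -1-00  (sole → essential)
  27 | 1-011  (sole → essential)
  28 | --100,-1-00,1-10-
  29 | 1-10-  (sole → essential)
Essential prime implicants: -001-, -1-00, 0100-, 1-011, 1-10-, 10--1
Petrick residual → -010-, 0-111, 01--0
Minimum SOP uses 9 PIs: b'c'd + b'cd' + bd'e' + a'cde + a'be' + a'bc'd' + ac'de + acd' + ab'e

9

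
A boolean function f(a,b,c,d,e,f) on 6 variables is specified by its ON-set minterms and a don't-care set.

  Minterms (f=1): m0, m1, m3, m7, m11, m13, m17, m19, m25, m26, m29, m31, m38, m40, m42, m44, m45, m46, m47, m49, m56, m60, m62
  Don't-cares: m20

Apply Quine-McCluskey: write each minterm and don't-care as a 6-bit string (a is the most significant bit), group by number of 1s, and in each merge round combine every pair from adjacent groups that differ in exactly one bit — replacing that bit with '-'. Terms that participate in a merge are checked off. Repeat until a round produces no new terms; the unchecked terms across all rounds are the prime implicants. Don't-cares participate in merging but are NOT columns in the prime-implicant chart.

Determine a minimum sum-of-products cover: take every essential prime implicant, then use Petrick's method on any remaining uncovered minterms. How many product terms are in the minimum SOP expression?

Round 0: 000000✓ 000001✓ 000011✓ 000111✓ 001011✓ 001101✓ 010001✓ 010011✓ 010100 011001✓ 011010 011101✓ 011111✓ 100110✓ 101000✓ 101010✓ 101100✓ 101101✓ 101110✓ 101111✓ 110001✓ 111000✓ 111100✓ 111110✓
Round 1: -01101 -10001 0-0001✓ 0-0011✓ 0-1101 00-011 000-11 0000-1✓ 00000- 01-001 0100-1✓ 011-01 0111-1 1-1000✓ 1-1100✓ 1-1110✓ 10-110 101-00✓ 101-10✓ 1010-0✓ 1011-0✓ 1011-1✓ 10110-✓ 10111-✓ 111-00✓ 1111-0✓
Round 2: 0-00-1 1-1-00 1-11-0 101--0 1011--
PIs = {-01101, -10001, 0-00-1, 0-1101, 00-011, 000-11, 00000-, 01-001, 010100, 011-01, 011010, 0111-1, 1-1-00, 1-11-0, 10-110, 101--0, 1011--}
Coverage chart:
  m0: 00000- ←essential
  m1: 0-00-1,00000-
  m3: 0-00-1,00-011,000-11
  m7: 000-11 ←essential
  m11: 00-011 ←essential
  m13: -01101,0-1101
  m17: -10001,0-00-1,01-001
  m19: 0-00-1 ←essential
  m25: 01-001,011-01
  m26: 011010 ←essential
  m29: 0-1101,011-01,0111-1
  m31: 0111-1 ←essential
  m38: 10-110 ←essential
  m40: 1-1-00,101--0
  m42: 101--0 ←essential
  m44: 1-1-00,1-11-0,101--0,1011--
  m45: -01101,1011--
  m46: 1-11-0,10-110,101--0,1011--
  m47: 1011-- ←essential
  m49: -10001 ←essential
  m56: 1-1-00 ←essential
  m60: 1-1-00,1-11-0
  m62: 1-11-0 ←essential
Essential: -10001, 0-00-1, 00-011, 000-11, 00000-, 011010, 0111-1, 1-1-00, 1-11-0, 10-110, 101--0, 1011--
Petrick residual → -01101, 01-001
Min cover (14 terms): b'cde'f + bc'd'e'f + a'c'd'f + a'b'd'ef + a'b'c'ef + a'b'c'd'e' + a'bd'e'f + a'bcd'ef' + a'bcdf + ace'f' + acdf' + ab'def' + ab'cf' + ab'cd

14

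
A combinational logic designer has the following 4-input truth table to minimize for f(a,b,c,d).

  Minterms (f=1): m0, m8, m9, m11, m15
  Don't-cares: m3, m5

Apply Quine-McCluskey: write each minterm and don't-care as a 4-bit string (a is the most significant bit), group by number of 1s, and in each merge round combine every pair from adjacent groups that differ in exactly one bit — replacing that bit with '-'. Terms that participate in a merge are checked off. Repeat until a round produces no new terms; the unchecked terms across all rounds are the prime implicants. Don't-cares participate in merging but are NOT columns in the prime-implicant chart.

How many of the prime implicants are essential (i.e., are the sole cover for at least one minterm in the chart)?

Round 0: 0000✓ 0011✓ 0101 1000✓ 1001✓ 1011✓ 1111✓
Round 1: -000 -011 1-11 10-1 100-
PIs = {-000, -011, 0101, 1-11, 10-1, 100-}
Coverage chart:
  m0: -000 ←essential
  m8: -000,100-
  m9: 10-1,100-
  m11: -011,1-11,10-1
  m15: 1-11 ←essential
Essential: -000, 1-11

2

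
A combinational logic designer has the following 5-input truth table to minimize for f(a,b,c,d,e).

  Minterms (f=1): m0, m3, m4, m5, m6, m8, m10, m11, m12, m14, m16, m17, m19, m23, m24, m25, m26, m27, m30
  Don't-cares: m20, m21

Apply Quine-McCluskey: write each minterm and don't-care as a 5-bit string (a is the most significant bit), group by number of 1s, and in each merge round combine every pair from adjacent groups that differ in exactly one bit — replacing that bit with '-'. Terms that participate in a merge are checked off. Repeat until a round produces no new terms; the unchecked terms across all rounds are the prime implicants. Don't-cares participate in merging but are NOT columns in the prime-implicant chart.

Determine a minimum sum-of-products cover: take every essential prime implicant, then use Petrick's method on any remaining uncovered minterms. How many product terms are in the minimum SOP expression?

7

size-2^0 implicants → 00000(✓)  00011(✓)  00100(✓)  00101(✓)  00110(✓)  01000(✓)  01010(✓)  01011(✓)  01100(✓)  01110(✓)  10000(✓)  10001(✓)  10011(✓)  10100(✓)  10101(✓)  10111(✓)  11000(✓)  11001(✓)  11010(✓)  11011(✓)  11110(✓)
size-2^1 implicants → -0000(✓)  -0011(✓)  -0100(✓)  -0101(✓)  -1000(✓)  -1010(✓)  -1011(✓)  -1110(✓)  0-000(✓)  0-011(✓)  0-100(✓)  0-110(✓)  00-00(✓)  001-0(✓)  0010-(✓)  01-00(✓)  01-10(✓)  010-0(✓)  0101-(✓)  011-0(✓)  1-000(✓)  1-001(✓)  1-011(✓)  10-00(✓)  10-01(✓)  10-11(✓)  100-1(✓)  1000-(✓)  101-1(✓)  1010-(✓)  11-10(✓)  110-0(✓)  110-1(✓)  1100-(✓)  1101-(✓)
size-2^2 implicants → --000  --011  -0-00  -010-  -1-10  -10-0  -101-  0--00  0-1-0  01--0  1-0-1  1-00-  10--1  10-0-  110--
Unchecked terms (primes): --000, --011, -0-00, -010-, -1-10, -10-0, -101-, 0--00, 0-1-0, 01--0, 1-0-1, 1-00-, 10--1, 10-0-, 110--
Minterm coverage:
  m0 ⊆ --000,-0-00,0--00
  m3 ⊆ --011 [E]
  m4 ⊆ -0-00,-010-,0--00,0-1-0
  m5 ⊆ -010- [E]
  m6 ⊆ 0-1-0 [E]
  m8 ⊆ --000,-10-0,0--00,01--0
  m10 ⊆ -1-10,-10-0,-101-,01--0
  m11 ⊆ --011,-101-
  m12 ⊆ 0--00,0-1-0,01--0
  m14 ⊆ -1-10,0-1-0,01--0
  m16 ⊆ --000,-0-00,1-00-,10-0-
  m17 ⊆ 1-0-1,1-00-,10--1,10-0-
  m19 ⊆ --011,1-0-1,10--1
  m23 ⊆ 10--1 [E]
  m24 ⊆ --000,-10-0,1-00-,110--
  m25 ⊆ 1-0-1,1-00-,110--
  m26 ⊆ -1-10,-10-0,-101-,110--
  m27 ⊆ --011,-101-,1-0-1,110--
  m30 ⊆ -1-10 [E]
E = {--011, -010-, -1-10, 0-1-0, 10--1}
Petrick residual → --000, 1-0-1
Cover = c'd'e' + c'de + b'cd' + bde' + a'ce' + ac'e + ab'e  |cover|=7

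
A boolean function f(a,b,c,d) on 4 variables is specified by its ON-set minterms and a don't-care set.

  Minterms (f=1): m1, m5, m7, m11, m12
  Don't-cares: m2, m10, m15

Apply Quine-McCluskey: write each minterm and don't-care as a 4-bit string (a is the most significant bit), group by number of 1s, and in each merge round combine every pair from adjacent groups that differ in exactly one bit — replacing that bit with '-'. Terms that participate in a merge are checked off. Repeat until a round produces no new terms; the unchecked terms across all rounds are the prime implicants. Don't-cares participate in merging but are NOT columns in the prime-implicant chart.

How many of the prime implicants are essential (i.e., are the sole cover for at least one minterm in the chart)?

Round 0: 0001✓ 0010✓ 0101✓ 0111✓ 1010✓ 1011✓ 1100 1111✓
Round 1: -010 -111 0-01 01-1 1-11 101-
PIs = {-010, -111, 0-01, 01-1, 1-11, 101-, 1100}
Coverage chart:
  m1: 0-01 ←essential
  m5: 0-01,01-1
  m7: -111,01-1
  m11: 1-11,101-
  m12: 1100 ←essential
Essential: 0-01, 1100

2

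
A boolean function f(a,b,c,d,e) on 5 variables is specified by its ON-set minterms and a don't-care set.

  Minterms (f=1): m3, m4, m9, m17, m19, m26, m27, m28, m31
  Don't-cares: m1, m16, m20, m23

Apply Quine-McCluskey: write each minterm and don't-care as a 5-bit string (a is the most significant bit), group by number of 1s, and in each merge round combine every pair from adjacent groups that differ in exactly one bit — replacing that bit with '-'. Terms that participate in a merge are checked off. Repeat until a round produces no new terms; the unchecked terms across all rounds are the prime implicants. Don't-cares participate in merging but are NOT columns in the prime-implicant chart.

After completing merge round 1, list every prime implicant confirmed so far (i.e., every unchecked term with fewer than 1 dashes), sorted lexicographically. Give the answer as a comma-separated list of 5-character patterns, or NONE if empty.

Round 0: 00001✓ 00011✓ 00100✓ 01001✓ 10000✓ 10001✓ 10011✓ 10100✓ 10111✓ 11010✓ 11011✓ 11100✓ 11111✓
Round 1: -0001✓ -0011✓ -0100 0-001 000-1✓ 1-011✓ 1-100 1-111✓ 10-00 10-11✓ 100-1✓ 1000- 11-11✓ 1101-
Round 2: -00-1 1--11
PIs = {-00-1, -0100, 0-001, 1--11, 1-100, 10-00, 1000-, 1101-}

NONE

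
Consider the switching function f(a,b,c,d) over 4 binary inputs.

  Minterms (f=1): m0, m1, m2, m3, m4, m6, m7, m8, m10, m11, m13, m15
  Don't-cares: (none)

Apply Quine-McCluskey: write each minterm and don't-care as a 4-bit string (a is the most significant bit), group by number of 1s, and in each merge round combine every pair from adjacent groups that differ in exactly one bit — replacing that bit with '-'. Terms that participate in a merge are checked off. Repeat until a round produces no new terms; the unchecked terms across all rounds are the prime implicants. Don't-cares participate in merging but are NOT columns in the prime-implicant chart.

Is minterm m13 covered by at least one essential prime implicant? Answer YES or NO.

[col 0] 0000*, 0001*, 0010*, 0011*, 0100*, 0110*, 0111*, 1000*, 1010*, 1011*, 1101*, 1111*
[col 1] -000*, -010*, -011*, -111*, 0-00*, 0-10*, 0-11*, 00-0*, 00-1*, 000-*, 001-*, 01-0*, 011-*, 1-11*, 10-0*, 101-*, 11-1
[col 2] --11, -0-0, -01-, 0--0, 0-1-, 00--
Prime implicants: --11, -0-0, -01-, 0--0, 0-1-, 00--, 11-1
PI chart (minterm → PIs covering it):
  0 | -0-0,0--0,00--
  1 | 00--  (sole → essential)
  2 | -0-0,-01-,0--0,0-1-,00--
  3 | --11,-01-,0-1-,00--
  4 | 0--0  (sole → essential)
  6 | 0--0,0-1-
  7 | --11,0-1-
  8 | -0-0  (sole → essential)
  10 | -0-0,-01-
  11 | --11,-01-
  13 | 11-1  (sole → essential)
  15 | --11,11-1
Essential prime implicants: -0-0, 0--0, 00--, 11-1

YES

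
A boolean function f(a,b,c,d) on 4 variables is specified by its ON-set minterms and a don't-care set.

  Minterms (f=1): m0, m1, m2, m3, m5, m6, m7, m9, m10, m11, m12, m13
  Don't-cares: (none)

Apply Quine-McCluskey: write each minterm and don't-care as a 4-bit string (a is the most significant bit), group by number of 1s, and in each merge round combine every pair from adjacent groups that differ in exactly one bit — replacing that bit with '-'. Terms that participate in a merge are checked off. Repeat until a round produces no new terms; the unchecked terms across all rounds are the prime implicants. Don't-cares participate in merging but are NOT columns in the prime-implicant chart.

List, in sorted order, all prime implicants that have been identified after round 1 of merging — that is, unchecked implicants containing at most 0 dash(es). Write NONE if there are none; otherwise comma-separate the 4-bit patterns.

NONE

Round 0: 0000✓ 0001✓ 0010✓ 0011✓ 0101✓ 0110✓ 0111✓ 1001✓ 1010✓ 1011✓ 1100✓ 1101✓
Round 1: -001✓ -010✓ -011✓ -101✓ 0-01✓ 0-10✓ 0-11✓ 00-0✓ 00-1✓ 000-✓ 001-✓ 01-1✓ 011-✓ 1-01✓ 10-1✓ 101-✓ 110-
Round 2: --01 -0-1 -01- 0--1 0-1- 00--
PIs = {--01, -0-1, -01-, 0--1, 0-1-, 00--, 110-}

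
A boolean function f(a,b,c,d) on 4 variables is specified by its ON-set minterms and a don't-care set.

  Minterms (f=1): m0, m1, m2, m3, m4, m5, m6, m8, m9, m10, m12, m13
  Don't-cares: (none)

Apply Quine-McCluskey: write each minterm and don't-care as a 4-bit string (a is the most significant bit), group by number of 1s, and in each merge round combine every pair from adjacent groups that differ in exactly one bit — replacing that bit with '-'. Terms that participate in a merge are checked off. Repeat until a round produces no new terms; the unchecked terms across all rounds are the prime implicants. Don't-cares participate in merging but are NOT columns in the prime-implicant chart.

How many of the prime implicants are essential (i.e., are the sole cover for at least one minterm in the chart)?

4

Round 0: 0000✓ 0001✓ 0010✓ 0011✓ 0100✓ 0101✓ 0110✓ 1000✓ 1001✓ 1010✓ 1100✓ 1101✓
Round 1: -000✓ -001✓ -010✓ -100✓ -101✓ 0-00✓ 0-01✓ 0-10✓ 00-0✓ 00-1✓ 000-✓ 001-✓ 01-0✓ 010-✓ 1-00✓ 1-01✓ 10-0✓ 100-✓ 110-✓
Round 2: --00✓ --01✓ -0-0 -00-✓ -10-✓ 0--0 0-0-✓ 00-- 1-0-✓
Round 3: --0-
PIs = {--0-, -0-0, 0--0, 00--}
Coverage chart:
  m0: --0-,-0-0,0--0,00--
  m1: --0-,00--
  m2: -0-0,0--0,00--
  m3: 00-- ←essential
  m4: --0-,0--0
  m5: --0- ←essential
  m6: 0--0 ←essential
  m8: --0-,-0-0
  m9: --0- ←essential
  m10: -0-0 ←essential
  m12: --0- ←essential
  m13: --0- ←essential
Essential: --0-, -0-0, 0--0, 00--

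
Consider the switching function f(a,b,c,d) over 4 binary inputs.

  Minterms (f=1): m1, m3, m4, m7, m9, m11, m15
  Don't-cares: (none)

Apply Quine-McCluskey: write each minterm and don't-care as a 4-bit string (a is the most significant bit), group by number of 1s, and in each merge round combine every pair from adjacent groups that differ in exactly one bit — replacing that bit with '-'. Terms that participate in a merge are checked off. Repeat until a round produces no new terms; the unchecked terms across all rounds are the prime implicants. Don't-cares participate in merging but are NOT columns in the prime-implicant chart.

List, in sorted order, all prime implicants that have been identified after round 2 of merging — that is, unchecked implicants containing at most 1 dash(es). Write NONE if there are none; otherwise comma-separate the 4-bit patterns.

0100

[col 0] 0001*, 0011*, 0100, 0111*, 1001*, 1011*, 1111*
[col 1] -001*, -011*, -111*, 0-11*, 00-1*, 1-11*, 10-1*
[col 2] --11, -0-1
Prime implicants: --11, -0-1, 0100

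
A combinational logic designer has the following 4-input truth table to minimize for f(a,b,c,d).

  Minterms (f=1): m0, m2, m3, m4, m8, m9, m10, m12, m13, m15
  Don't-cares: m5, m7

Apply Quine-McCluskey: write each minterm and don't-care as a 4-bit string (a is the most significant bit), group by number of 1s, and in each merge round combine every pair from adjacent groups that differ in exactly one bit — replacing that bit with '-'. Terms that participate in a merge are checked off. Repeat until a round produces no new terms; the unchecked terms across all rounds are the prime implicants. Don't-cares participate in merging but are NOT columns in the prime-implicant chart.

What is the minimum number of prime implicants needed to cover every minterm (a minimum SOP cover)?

5

size-2^0 implicants → 0000(✓)  0010(✓)  0011(✓)  0100(✓)  0101(✓)  0111(✓)  1000(✓)  1001(✓)  1010(✓)  1100(✓)  1101(✓)  1111(✓)
size-2^1 implicants → -000(✓)  -010(✓)  -100(✓)  -101(✓)  -111(✓)  0-00(✓)  0-11  00-0(✓)  001-  01-1(✓)  010-(✓)  1-00(✓)  1-01(✓)  10-0(✓)  100-(✓)  11-1(✓)  110-(✓)
size-2^2 implicants → --00  -0-0  -1-1  -10-  1-0-
Unchecked terms (primes): --00, -0-0, -1-1, -10-, 0-11, 001-, 1-0-
Minterm coverage:
  m0 ⊆ --00,-0-0
  m2 ⊆ -0-0,001-
  m3 ⊆ 0-11,001-
  m4 ⊆ --00,-10-
  m8 ⊆ --00,-0-0,1-0-
  m9 ⊆ 1-0- [E]
  m10 ⊆ -0-0 [E]
  m12 ⊆ --00,-10-,1-0-
  m13 ⊆ -1-1,-10-,1-0-
  m15 ⊆ -1-1 [E]
E = {-0-0, -1-1, 1-0-}
Petrick residual → --00, 0-11
Cover = c'd' + b'd' + bd + a'cd + ac'  |cover|=5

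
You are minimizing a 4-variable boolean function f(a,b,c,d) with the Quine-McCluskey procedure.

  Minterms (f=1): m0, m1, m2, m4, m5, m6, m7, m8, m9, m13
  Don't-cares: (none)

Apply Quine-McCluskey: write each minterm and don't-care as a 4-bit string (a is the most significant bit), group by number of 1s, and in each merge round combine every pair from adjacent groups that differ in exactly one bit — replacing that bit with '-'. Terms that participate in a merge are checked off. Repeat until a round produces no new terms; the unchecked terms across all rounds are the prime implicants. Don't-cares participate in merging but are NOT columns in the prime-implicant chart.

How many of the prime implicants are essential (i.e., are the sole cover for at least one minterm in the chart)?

Round 0: 0000✓ 0001✓ 0010✓ 0100✓ 0101✓ 0110✓ 0111✓ 1000✓ 1001✓ 1101✓
Round 1: -000✓ -001✓ -101✓ 0-00✓ 0-01✓ 0-10✓ 00-0✓ 000-✓ 01-0✓ 01-1✓ 010-✓ 011-✓ 1-01✓ 100-✓
Round 2: --01 -00- 0--0 0-0- 01--
PIs = {--01, -00-, 0--0, 0-0-, 01--}
Coverage chart:
  m0: -00-,0--0,0-0-
  m1: --01,-00-,0-0-
  m2: 0--0 ←essential
  m4: 0--0,0-0-,01--
  m5: --01,0-0-,01--
  m6: 0--0,01--
  m7: 01-- ←essential
  m8: -00- ←essential
  m9: --01,-00-
  m13: --01 ←essential
Essential: --01, -00-, 0--0, 01--

4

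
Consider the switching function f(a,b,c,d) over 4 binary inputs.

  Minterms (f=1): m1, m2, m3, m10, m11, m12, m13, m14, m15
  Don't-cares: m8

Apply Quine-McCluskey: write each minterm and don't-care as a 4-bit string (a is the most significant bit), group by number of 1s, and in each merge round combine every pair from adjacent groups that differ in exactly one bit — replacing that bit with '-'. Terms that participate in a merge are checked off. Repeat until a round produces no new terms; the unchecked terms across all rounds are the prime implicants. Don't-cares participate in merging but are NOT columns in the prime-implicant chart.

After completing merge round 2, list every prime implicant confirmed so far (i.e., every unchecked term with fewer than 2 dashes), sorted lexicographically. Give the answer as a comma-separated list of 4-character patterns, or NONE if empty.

Round 0: 0001✓ 0010✓ 0011✓ 1000✓ 1010✓ 1011✓ 1100✓ 1101✓ 1110✓ 1111✓
Round 1: -010✓ -011✓ 00-1 001-✓ 1-00✓ 1-10✓ 1-11✓ 10-0✓ 101-✓ 11-0✓ 11-1✓ 110-✓ 111-✓
Round 2: -01- 1--0 1-1- 11--
PIs = {-01-, 00-1, 1--0, 1-1-, 11--}

00-1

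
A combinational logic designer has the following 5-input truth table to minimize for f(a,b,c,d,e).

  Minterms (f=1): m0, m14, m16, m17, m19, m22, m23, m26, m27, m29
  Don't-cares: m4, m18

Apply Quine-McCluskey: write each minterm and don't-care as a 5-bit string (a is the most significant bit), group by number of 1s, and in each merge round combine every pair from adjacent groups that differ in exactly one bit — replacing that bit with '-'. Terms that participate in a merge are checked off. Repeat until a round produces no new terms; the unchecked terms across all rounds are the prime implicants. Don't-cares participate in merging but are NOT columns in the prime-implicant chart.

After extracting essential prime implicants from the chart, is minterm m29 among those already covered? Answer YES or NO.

YES

[col 0] 00000*, 00100*, 01110, 10000*, 10001*, 10010*, 10011*, 10110*, 10111*, 11010*, 11011*, 11101
[col 1] -0000, 00-00, 1-010*, 1-011*, 10-10*, 10-11*, 100-0*, 100-1*, 1000-*, 1001-*, 1011-*, 1101-*
[col 2] 1-01-, 10-1-, 100--
Prime implicants: -0000, 00-00, 01110, 1-01-, 10-1-, 100--, 11101
PI chart (minterm → PIs covering it):
  0 | -0000,00-00
  14 | 01110  (sole → essential)
  16 | -0000,100--
  17 | 100--  (sole → essential)
  19 | 1-01-,10-1-,100--
  22 | 10-1-  (sole → essential)
  23 | 10-1-  (sole → essential)
  26 | 1-01-  (sole → essential)
  27 | 1-01-  (sole → essential)
  29 | 11101  (sole → essential)
Essential prime implicants: 01110, 1-01-, 10-1-, 100--, 11101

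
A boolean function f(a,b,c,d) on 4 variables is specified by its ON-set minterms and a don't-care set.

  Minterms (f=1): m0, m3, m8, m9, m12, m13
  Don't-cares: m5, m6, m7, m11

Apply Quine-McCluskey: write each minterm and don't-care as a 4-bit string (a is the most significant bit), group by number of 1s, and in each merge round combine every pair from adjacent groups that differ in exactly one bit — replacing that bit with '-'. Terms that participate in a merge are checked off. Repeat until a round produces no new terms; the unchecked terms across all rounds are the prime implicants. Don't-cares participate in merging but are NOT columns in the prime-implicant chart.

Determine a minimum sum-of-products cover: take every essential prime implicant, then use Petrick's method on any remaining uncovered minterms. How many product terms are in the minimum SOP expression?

Round 0: 0000✓ 0011✓ 0101✓ 0110✓ 0111✓ 1000✓ 1001✓ 1011✓ 1100✓ 1101✓
Round 1: -000 -011 -101 0-11 01-1 011- 1-00✓ 1-01✓ 10-1 100-✓ 110-✓
Round 2: 1-0-
PIs = {-000, -011, -101, 0-11, 01-1, 011-, 1-0-, 10-1}
Coverage chart:
  m0: -000 ←essential
  m3: -011,0-11
  m8: -000,1-0-
  m9: 1-0-,10-1
  m12: 1-0- ←essential
  m13: -101,1-0-
Essential: -000, 1-0-
Petrick residual → -011
Min cover (3 terms): b'c'd' + b'cd + ac'

3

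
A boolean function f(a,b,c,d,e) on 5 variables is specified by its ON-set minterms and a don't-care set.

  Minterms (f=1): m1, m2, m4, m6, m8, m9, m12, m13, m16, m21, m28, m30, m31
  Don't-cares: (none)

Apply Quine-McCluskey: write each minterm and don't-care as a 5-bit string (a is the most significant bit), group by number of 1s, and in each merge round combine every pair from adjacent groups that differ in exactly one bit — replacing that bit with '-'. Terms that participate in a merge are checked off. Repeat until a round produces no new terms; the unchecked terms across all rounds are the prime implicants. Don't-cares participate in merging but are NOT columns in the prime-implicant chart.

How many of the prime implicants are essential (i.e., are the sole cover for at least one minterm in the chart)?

Round 0: 00001✓ 00010✓ 00100✓ 00110✓ 01000✓ 01001✓ 01100✓ 01101✓ 10000 10101 11100✓ 11110✓ 11111✓
Round 1: -1100 0-001 0-100 00-10 001-0 01-00✓ 01-01✓ 0100-✓ 0110-✓ 111-0 1111-
Round 2: 01-0-
PIs = {-1100, 0-001, 0-100, 00-10, 001-0, 01-0-, 10000, 10101, 111-0, 1111-}
Coverage chart:
  m1: 0-001 ←essential
  m2: 00-10 ←essential
  m4: 0-100,001-0
  m6: 00-10,001-0
  m8: 01-0- ←essential
  m9: 0-001,01-0-
  m12: -1100,0-100,01-0-
  m13: 01-0- ←essential
  m16: 10000 ←essential
  m21: 10101 ←essential
  m28: -1100,111-0
  m30: 111-0,1111-
  m31: 1111- ←essential
Essential: 0-001, 00-10, 01-0-, 10000, 10101, 1111-

6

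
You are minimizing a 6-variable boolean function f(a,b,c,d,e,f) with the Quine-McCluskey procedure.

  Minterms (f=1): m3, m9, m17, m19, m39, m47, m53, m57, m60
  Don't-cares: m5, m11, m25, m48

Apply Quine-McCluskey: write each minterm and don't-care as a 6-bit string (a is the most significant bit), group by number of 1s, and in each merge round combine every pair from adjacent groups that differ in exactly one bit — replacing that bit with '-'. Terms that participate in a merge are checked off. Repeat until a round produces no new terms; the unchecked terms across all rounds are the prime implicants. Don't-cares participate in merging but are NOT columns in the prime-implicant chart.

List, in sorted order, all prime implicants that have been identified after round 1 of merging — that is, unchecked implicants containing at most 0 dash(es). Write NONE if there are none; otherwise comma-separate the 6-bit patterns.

[col 0] 000011*, 000101, 001001*, 001011*, 010001*, 010011*, 011001*, 100111*, 101111*, 110000, 110101, 111001*, 111100
[col 1] -11001, 0-0011, 0-1001, 00-011, 0010-1, 01-001, 0100-1, 10-111
Prime implicants: -11001, 0-0011, 0-1001, 00-011, 000101, 0010-1, 01-001, 0100-1, 10-111, 110000, 110101, 111100

000101, 110000, 110101, 111100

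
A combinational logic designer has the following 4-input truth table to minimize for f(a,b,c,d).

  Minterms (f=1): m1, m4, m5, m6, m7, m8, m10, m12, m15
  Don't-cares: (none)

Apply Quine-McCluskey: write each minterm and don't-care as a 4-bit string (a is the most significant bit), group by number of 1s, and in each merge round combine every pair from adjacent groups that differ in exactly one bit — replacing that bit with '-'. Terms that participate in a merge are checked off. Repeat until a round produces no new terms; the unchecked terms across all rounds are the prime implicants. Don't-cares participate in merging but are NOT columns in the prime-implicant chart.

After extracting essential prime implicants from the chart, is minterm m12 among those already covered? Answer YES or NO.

Round 0: 0001✓ 0100✓ 0101✓ 0110✓ 0111✓ 1000✓ 1010✓ 1100✓ 1111✓
Round 1: -100 -111 0-01 01-0✓ 01-1✓ 010-✓ 011-✓ 1-00 10-0
Round 2: 01--
PIs = {-100, -111, 0-01, 01--, 1-00, 10-0}
Coverage chart:
  m1: 0-01 ←essential
  m4: -100,01--
  m5: 0-01,01--
  m6: 01-- ←essential
  m7: -111,01--
  m8: 1-00,10-0
  m10: 10-0 ←essential
  m12: -100,1-00
  m15: -111 ←essential
Essential: -111, 0-01, 01--, 10-0

NO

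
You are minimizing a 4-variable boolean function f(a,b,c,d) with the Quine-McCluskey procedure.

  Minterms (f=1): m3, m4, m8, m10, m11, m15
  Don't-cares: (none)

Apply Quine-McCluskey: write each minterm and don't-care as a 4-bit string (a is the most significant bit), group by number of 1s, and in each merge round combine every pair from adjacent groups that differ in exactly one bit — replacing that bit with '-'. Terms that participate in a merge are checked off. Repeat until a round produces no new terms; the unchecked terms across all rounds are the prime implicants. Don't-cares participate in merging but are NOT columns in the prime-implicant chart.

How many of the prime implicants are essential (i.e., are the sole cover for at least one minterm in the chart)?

4

Round 0: 0011✓ 0100 1000✓ 1010✓ 1011✓ 1111✓
Round 1: -011 1-11 10-0 101-
PIs = {-011, 0100, 1-11, 10-0, 101-}
Coverage chart:
  m3: -011 ←essential
  m4: 0100 ←essential
  m8: 10-0 ←essential
  m10: 10-0,101-
  m11: -011,1-11,101-
  m15: 1-11 ←essential
Essential: -011, 0100, 1-11, 10-0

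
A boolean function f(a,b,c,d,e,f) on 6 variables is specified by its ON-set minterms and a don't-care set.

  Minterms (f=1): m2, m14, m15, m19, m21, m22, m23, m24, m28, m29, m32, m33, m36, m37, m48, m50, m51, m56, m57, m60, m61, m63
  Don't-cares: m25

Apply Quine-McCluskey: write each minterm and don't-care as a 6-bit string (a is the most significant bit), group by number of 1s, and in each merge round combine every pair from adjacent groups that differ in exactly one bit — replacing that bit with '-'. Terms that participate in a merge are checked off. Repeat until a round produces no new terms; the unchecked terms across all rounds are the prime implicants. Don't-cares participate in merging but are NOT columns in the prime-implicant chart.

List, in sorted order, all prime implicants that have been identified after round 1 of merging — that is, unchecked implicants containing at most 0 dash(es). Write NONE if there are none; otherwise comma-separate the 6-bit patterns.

000010

Round 0: 000010 001110✓ 001111✓ 010011✓ 010101✓ 010110✓ 010111✓ 011000✓ 011001✓ 011100✓ 011101✓ 100000✓ 100001✓ 100100✓ 100101✓ 110000✓ 110010✓ 110011✓ 111000✓ 111001✓ 111100✓ 111101✓ 111111✓
Round 1: -10011 -11000✓ -11001✓ -11100✓ -11101✓ 00111- 01-101 010-11 0101-1 01011- 011-00✓ 011-01✓ 01100-✓ 01110-✓ 1-0000 100-00✓ 100-01✓ 10000-✓ 10010-✓ 11-000 1100-0 11001- 111-00✓ 111-01✓ 11100-✓ 1111-1 11110-✓
Round 2: -11-00✓ -11-01✓ -1100-✓ -1110-✓ 011-0-✓ 100-0- 111-0-✓
Round 3: -11-0-
PIs = {-10011, -11-0-, 000010, 00111-, 01-101, 010-11, 0101-1, 01011-, 1-0000, 100-0-, 11-000, 1100-0, 11001-, 1111-1}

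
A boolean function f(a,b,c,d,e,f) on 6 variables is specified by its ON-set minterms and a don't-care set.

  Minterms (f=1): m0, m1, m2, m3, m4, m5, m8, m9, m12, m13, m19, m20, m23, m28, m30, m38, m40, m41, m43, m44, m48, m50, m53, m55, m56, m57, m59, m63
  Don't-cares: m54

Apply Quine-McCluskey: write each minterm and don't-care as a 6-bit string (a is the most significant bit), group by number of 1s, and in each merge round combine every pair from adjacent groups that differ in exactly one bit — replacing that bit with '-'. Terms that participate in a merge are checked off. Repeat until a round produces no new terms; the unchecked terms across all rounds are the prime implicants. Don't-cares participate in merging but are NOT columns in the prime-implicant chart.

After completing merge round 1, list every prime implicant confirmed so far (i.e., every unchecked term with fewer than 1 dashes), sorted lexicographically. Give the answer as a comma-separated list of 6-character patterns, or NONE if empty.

Round 0: 000000✓ 000001✓ 000010✓ 000011✓ 000100✓ 000101✓ 001000✓ 001001✓ 001100✓ 001101✓ 010011✓ 010100✓ 010111✓ 011100✓ 011110✓ 100110✓ 101000✓ 101001✓ 101011✓ 101100✓ 110000✓ 110010✓ 110101✓ 110110✓ 110111✓ 111000✓ 111001✓ 111011✓ 111111✓
Round 1: -01000✓ -01001✓ -01100✓ -10111 0-0011 0-0100✓ 0-1100✓ 00-000✓ 00-001✓ 00-100✓ 00-101✓ 000-00✓ 000-01✓ 0000-0✓ 0000-1✓ 00000-✓ 00001-✓ 00010-✓ 001-00✓ 001-01✓ 00100-✓ 00110-✓ 01-100✓ 010-11 0111-0 1-0110 1-1000✓ 1-1001✓ 1-1011✓ 101-00✓ 1010-1✓ 10100-✓ 11-000 11-111 110-10 1100-0 1101-1 11011- 111-11 1110-1✓ 11100-✓
Round 2: -01-00 -0100- 0--100 00--00✓ 00--01✓ 00-00-✓ 00-10-✓ 000-0-✓ 0000-- 001-0-✓ 1-10-1 1-100-
Round 3: 00--0-
PIs = {-01-00, -0100-, -10111, 0--100, 0-0011, 00--0-, 0000--, 010-11, 0111-0, 1-0110, 1-10-1, 1-100-, 11-000, 11-111, 110-10, 1100-0, 1101-1, 11011-, 111-11}

NONE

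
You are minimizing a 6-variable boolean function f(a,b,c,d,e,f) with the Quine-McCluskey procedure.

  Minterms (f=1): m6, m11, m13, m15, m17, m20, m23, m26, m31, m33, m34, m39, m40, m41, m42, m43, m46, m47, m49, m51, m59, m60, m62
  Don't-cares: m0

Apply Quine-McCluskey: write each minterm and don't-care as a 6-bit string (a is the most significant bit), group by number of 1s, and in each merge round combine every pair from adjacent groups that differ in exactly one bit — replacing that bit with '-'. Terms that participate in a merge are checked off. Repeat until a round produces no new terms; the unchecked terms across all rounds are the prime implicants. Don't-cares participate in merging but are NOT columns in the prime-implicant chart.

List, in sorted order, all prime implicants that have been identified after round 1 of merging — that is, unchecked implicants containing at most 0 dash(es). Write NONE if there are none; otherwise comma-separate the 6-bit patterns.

size-2^0 implicants → 000000  000110  001011(✓)  001101(✓)  001111(✓)  010001(✓)  010100  010111(✓)  011010  011111(✓)  100001(✓)  100010(✓)  100111(✓)  101000(✓)  101001(✓)  101010(✓)  101011(✓)  101110(✓)  101111(✓)  110001(✓)  110011(✓)  111011(✓)  111100(✓)  111110(✓)
size-2^1 implicants → -01011(✓)  -01111(✓)  -10001  0-1111  001-11(✓)  0011-1  01-111  1-0001  1-1011  1-1110  10-001  10-010  10-111  101-10(✓)  101-11(✓)  1010-0(✓)  1010-1(✓)  10100-(✓)  10101-(✓)  10111-(✓)  11-011  1100-1  1111-0
size-2^2 implicants → -01-11  101-1-  1010--
Unchecked terms (primes): -01-11, -10001, 0-1111, 000000, 000110, 0011-1, 01-111, 010100, 011010, 1-0001, 1-1011, 1-1110, 10-001, 10-010, 10-111, 101-1-, 1010--, 11-011, 1100-1, 1111-0

000000, 000110, 010100, 011010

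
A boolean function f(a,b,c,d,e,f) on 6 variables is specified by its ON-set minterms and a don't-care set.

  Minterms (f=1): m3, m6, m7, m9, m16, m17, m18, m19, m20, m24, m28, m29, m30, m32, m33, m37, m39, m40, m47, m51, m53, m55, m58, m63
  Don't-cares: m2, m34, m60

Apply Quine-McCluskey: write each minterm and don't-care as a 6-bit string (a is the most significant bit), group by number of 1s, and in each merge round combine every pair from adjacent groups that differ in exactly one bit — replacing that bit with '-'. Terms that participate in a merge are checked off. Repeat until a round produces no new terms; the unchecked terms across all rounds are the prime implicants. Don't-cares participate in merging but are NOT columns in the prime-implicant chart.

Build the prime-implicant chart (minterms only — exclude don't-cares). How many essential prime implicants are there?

size-2^0 implicants → 000010(✓)  000011(✓)  000110(✓)  000111(✓)  001001  010000(✓)  010001(✓)  010010(✓)  010011(✓)  010100(✓)  011000(✓)  011100(✓)  011101(✓)  011110(✓)  100000(✓)  100001(✓)  100010(✓)  100101(✓)  100111(✓)  101000(✓)  101111(✓)  110011(✓)  110101(✓)  110111(✓)  111010  111100(✓)  111111(✓)
size-2^1 implicants → -00010  -00111  -10011  -11100  0-0010(✓)  0-0011(✓)  000-10(✓)  000-11(✓)  00001-(✓)  00011-(✓)  01-000(✓)  01-100(✓)  010-00(✓)  0100-0(✓)  0100-1(✓)  01000-(✓)  01001-(✓)  011-00(✓)  0111-0  01110-  1-0101(✓)  1-0111(✓)  1-1111(✓)  10-000  10-111(✓)  100-01  1000-0  10000-  1001-1(✓)  11-111(✓)  110-11  1101-1(✓)
size-2^2 implicants → 0-001-  000-1-  01--00  0100--  1--111  1-01-1
Unchecked terms (primes): -00010, -00111, -10011, -11100, 0-001-, 000-1-, 001001, 01--00, 0100--, 0111-0, 01110-, 1--111, 1-01-1, 10-000, 100-01, 1000-0, 10000-, 110-11, 111010
Minterm coverage:
  m3 ⊆ 0-001-,000-1-
  m6 ⊆ 000-1- [E]
  m7 ⊆ -00111,000-1-
  m9 ⊆ 001001 [E]
  m16 ⊆ 01--00,0100--
  m17 ⊆ 0100-- [E]
  m18 ⊆ 0-001-,0100--
  m19 ⊆ -10011,0-001-,0100--
  m20 ⊆ 01--00 [E]
  m24 ⊆ 01--00 [E]
  m28 ⊆ -11100,01--00,0111-0,01110-
  m29 ⊆ 01110- [E]
  m30 ⊆ 0111-0 [E]
  m32 ⊆ 10-000,1000-0,10000-
  m33 ⊆ 100-01,10000-
  m37 ⊆ 1-01-1,100-01
  m39 ⊆ -00111,1--111,1-01-1
  m40 ⊆ 10-000 [E]
  m47 ⊆ 1--111 [E]
  m51 ⊆ -10011,110-11
  m53 ⊆ 1-01-1 [E]
  m55 ⊆ 1--111,1-01-1,110-11
  m58 ⊆ 111010 [E]
  m63 ⊆ 1--111 [E]
E = {000-1-, 001001, 01--00, 0100--, 0111-0, 01110-, 1--111, 1-01-1, 10-000, 111010}

10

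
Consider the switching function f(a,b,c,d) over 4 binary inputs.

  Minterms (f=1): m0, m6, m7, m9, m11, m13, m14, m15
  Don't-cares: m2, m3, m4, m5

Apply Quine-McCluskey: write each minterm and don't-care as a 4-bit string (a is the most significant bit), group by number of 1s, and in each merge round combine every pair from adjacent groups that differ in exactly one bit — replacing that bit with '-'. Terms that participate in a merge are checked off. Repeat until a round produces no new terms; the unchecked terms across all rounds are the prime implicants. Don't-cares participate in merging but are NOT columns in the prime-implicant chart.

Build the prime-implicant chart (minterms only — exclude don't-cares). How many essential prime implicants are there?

Round 0: 0000✓ 0010✓ 0011✓ 0100✓ 0101✓ 0110✓ 0111✓ 1001✓ 1011✓ 1101✓ 1110✓ 1111✓
Round 1: -011✓ -101✓ -110✓ -111✓ 0-00✓ 0-10✓ 0-11✓ 00-0✓ 001-✓ 01-0✓ 01-1✓ 010-✓ 011-✓ 1-01✓ 1-11✓ 10-1✓ 11-1✓ 111-✓
Round 2: --11 -1-1 -11- 0--0 0-1- 01-- 1--1
PIs = {--11, -1-1, -11-, 0--0, 0-1-, 01--, 1--1}
Coverage chart:
  m0: 0--0 ←essential
  m6: -11-,0--0,0-1-,01--
  m7: --11,-1-1,-11-,0-1-,01--
  m9: 1--1 ←essential
  m11: --11,1--1
  m13: -1-1,1--1
  m14: -11- ←essential
  m15: --11,-1-1,-11-,1--1
Essential: -11-, 0--0, 1--1

3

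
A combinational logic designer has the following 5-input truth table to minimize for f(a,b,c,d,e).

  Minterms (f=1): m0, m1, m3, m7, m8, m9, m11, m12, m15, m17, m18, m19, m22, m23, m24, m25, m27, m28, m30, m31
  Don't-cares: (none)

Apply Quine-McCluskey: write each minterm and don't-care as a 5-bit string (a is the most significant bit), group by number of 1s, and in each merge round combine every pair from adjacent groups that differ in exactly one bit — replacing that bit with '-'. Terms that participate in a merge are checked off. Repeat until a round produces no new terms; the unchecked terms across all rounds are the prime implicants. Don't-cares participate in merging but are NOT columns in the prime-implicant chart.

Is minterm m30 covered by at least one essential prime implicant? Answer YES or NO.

Round 0: 00000✓ 00001✓ 00011✓ 00111✓ 01000✓ 01001✓ 01011✓ 01100✓ 01111✓ 10001✓ 10010✓ 10011✓ 10110✓ 10111✓ 11000✓ 11001✓ 11011✓ 11100✓ 11110✓ 11111✓
Round 1: -0001✓ -0011✓ -0111✓ -1000✓ -1001✓ -1011✓ -1100✓ -1111✓ 0-000✓ 0-001✓ 0-011✓ 0-111✓ 00-11✓ 000-1✓ 0000-✓ 01-00✓ 01-11✓ 010-1✓ 0100-✓ 1-001✓ 1-011✓ 1-110✓ 1-111✓ 10-10✓ 10-11✓ 100-1✓ 1001-✓ 1011-✓ 11-00✓ 11-11✓ 110-1✓ 1100-✓ 111-0 1111-✓
Round 2: --001✓ --011✓ --111✓ -0-11✓ -00-1✓ -1-00 -1-11✓ -10-1✓ -100- 0--11✓ 0-0-1✓ 0-00- 1--11✓ 1-0-1✓ 1-11- 10-1-
Round 3: ---11 --0-1
PIs = {---11, --0-1, -1-00, -100-, 0-00-, 1-11-, 10-1-, 111-0}
Coverage chart:
  m0: 0-00- ←essential
  m1: --0-1,0-00-
  m3: ---11,--0-1
  m7: ---11 ←essential
  m8: -1-00,-100-,0-00-
  m9: --0-1,-100-,0-00-
  m11: ---11,--0-1
  m12: -1-00 ←essential
  m15: ---11 ←essential
  m17: --0-1 ←essential
  m18: 10-1- ←essential
  m19: ---11,--0-1,10-1-
  m22: 1-11-,10-1-
  m23: ---11,1-11-,10-1-
  m24: -1-00,-100-
  m25: --0-1,-100-
  m27: ---11,--0-1
  m28: -1-00,111-0
  m30: 1-11-,111-0
  m31: ---11,1-11-
Essential: ---11, --0-1, -1-00, 0-00-, 10-1-

NO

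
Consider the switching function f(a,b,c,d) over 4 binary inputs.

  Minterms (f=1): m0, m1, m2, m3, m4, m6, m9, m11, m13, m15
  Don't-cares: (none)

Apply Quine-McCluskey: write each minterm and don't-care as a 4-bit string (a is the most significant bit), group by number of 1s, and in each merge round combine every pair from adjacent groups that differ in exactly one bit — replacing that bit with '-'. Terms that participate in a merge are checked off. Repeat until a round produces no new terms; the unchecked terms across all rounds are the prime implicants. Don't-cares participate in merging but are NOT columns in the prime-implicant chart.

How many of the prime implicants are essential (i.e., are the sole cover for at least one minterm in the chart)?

Round 0: 0000✓ 0001✓ 0010✓ 0011✓ 0100✓ 0110✓ 1001✓ 1011✓ 1101✓ 1111✓
Round 1: -001✓ -011✓ 0-00✓ 0-10✓ 00-0✓ 00-1✓ 000-✓ 001-✓ 01-0✓ 1-01✓ 1-11✓ 10-1✓ 11-1✓
Round 2: -0-1 0--0 00-- 1--1
PIs = {-0-1, 0--0, 00--, 1--1}
Coverage chart:
  m0: 0--0,00--
  m1: -0-1,00--
  m2: 0--0,00--
  m3: -0-1,00--
  m4: 0--0 ←essential
  m6: 0--0 ←essential
  m9: -0-1,1--1
  m11: -0-1,1--1
  m13: 1--1 ←essential
  m15: 1--1 ←essential
Essential: 0--0, 1--1

2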